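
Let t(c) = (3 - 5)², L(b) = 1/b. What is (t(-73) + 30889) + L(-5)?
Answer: 154464/5 ≈ 30893.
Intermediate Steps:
t(c) = 4 (t(c) = (-2)² = 4)
(t(-73) + 30889) + L(-5) = (4 + 30889) + 1/(-5) = 30893 - ⅕ = 154464/5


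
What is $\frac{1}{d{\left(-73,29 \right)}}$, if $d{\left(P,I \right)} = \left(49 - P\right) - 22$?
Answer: $\frac{1}{100} \approx 0.01$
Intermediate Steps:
$d{\left(P,I \right)} = 27 - P$ ($d{\left(P,I \right)} = \left(49 - P\right) - 22 = 27 - P$)
$\frac{1}{d{\left(-73,29 \right)}} = \frac{1}{27 - -73} = \frac{1}{27 + 73} = \frac{1}{100}$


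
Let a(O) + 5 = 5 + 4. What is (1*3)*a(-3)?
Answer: 12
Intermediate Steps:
a(O) = 4 (a(O) = -5 + (5 + 4) = -5 + 9 = 4)
(1*3)*a(-3) = (1*3)*4 = 3*4 = 12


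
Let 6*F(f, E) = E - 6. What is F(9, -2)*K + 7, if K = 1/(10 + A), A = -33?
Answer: 487/69 ≈ 7.0580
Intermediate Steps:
F(f, E) = -1 + E/6 (F(f, E) = (E - 6)/6 = (-6 + E)/6 = -1 + E/6)
K = -1/23 (K = 1/(10 - 33) = 1/(-23) = -1/23 ≈ -0.043478)
F(9, -2)*K + 7 = (-1 + (1/6)*(-2))*(-1/23) + 7 = (-1 - 1/3)*(-1/23) + 7 = -4/3*(-1/23) + 7 = 4/69 + 7 = 487/69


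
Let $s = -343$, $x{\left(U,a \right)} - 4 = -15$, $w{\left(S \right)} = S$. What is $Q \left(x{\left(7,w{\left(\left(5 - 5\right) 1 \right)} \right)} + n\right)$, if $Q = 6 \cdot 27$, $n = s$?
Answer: $-57348$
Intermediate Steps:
$x{\left(U,a \right)} = -11$ ($x{\left(U,a \right)} = 4 - 15 = -11$)
$n = -343$
$Q = 162$
$Q \left(x{\left(7,w{\left(\left(5 - 5\right) 1 \right)} \right)} + n\right) = 162 \left(-11 - 343\right) = 162 \left(-354\right) = -57348$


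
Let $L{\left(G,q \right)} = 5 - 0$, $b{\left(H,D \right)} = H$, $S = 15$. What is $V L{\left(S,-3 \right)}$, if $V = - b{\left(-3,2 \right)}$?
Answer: $15$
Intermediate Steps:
$V = 3$ ($V = \left(-1\right) \left(-3\right) = 3$)
$L{\left(G,q \right)} = 5$ ($L{\left(G,q \right)} = 5 + 0 = 5$)
$V L{\left(S,-3 \right)} = 3 \cdot 5 = 15$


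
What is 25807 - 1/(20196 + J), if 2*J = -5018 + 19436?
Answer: 707240834/27405 ≈ 25807.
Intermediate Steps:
J = 7209 (J = (-5018 + 19436)/2 = (1/2)*14418 = 7209)
25807 - 1/(20196 + J) = 25807 - 1/(20196 + 7209) = 25807 - 1/27405 = 707240834/27405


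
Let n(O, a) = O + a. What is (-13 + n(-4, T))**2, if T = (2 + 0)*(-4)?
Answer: 625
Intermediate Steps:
T = -8 (T = 2*(-4) = -8)
(-13 + n(-4, T))**2 = (-13 + (-4 - 8))**2 = (-13 - 12)**2 = (-25)**2 = 625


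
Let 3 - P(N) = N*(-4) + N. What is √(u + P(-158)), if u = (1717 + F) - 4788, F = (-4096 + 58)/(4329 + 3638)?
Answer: 4*I*√14053365749/7967 ≈ 59.519*I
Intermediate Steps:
F = -4038/7967 ≈ -0.50684
P(N) = 3 + 3*N (P(N) = 3 - (N*(-4) + N) = 3 - (-4*N + N) = 3 - (-3)*N = 3 + 3*N)
u = -24470695/7967 (u = (1717 - 4038/7967) - 4788 = 13675301/7967 - 4788 = -24470695/7967 ≈ -3071.5)
√(u + P(-158)) = √(-24470695/7967 + (3 + 3*(-158))) = √(-24470695/7967 + (3 - 474)) = √(-24470695/7967 - 471) = √(-28223152/7967) = 4*I*√14053365749/7967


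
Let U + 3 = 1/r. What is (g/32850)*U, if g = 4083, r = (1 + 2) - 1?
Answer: -1361/4380 ≈ -0.31073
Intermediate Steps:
r = 2 (r = 3 - 1 = 2)
U = -5/2 (U = -3 + 1/2 = -3 + ½ = -5/2 ≈ -2.5000)
(g/32850)*U = (4083/32850)*(-5/2) = (4083*(1/32850))*(-5/2) = (1361/10950)*(-5/2) = -1361/4380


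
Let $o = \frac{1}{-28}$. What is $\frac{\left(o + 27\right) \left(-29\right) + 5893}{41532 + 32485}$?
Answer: $\frac{143109}{2072476} \approx 0.069052$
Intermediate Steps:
$o = - \frac{1}{28} \approx -0.035714$
$\frac{\left(o + 27\right) \left(-29\right) + 5893}{41532 + 32485} = \frac{\left(- \frac{1}{28} + 27\right) \left(-29\right) + 5893}{41532 + 32485} = \frac{\frac{755}{28} \left(-29\right) + 5893}{74017} = \left(- \frac{21895}{28} + 5893\right) \frac{1}{74017} = \frac{143109}{28} \cdot \frac{1}{74017} = \frac{143109}{2072476}$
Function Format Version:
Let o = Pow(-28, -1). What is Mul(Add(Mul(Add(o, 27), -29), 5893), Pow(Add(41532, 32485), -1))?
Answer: Rational(143109, 2072476) ≈ 0.069052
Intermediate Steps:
o = Rational(-1, 28) ≈ -0.035714
Mul(Add(Mul(Add(o, 27), -29), 5893), Pow(Add(41532, 32485), -1)) = Mul(Add(Mul(Add(Rational(-1, 28), 27), -29), 5893), Pow(Add(41532, 32485), -1)) = Mul(Add(Mul(Rational(755, 28), -29), 5893), Pow(74017, -1)) = Mul(Add(Rational(-21895, 28), 5893), Rational(1, 74017)) = Mul(Rational(143109, 28), Rational(1, 74017)) = Rational(143109, 2072476)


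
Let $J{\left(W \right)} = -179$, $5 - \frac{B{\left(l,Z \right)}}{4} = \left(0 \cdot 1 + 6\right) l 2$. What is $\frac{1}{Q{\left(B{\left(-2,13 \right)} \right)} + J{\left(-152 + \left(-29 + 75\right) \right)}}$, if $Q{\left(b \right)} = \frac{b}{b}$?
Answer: $- \frac{1}{178} \approx -0.005618$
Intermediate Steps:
$B{\left(l,Z \right)} = 20 - 48 l$ ($B{\left(l,Z \right)} = 20 - 4 \left(0 \cdot 1 + 6\right) l 2 = 20 - 4 \left(0 + 6\right) l 2 = 20 - 4 \cdot 6 l 2 = 20 - 4 \cdot 12 l = 20 - 48 l$)
$Q{\left(b \right)} = 1$
$\frac{1}{Q{\left(B{\left(-2,13 \right)} \right)} + J{\left(-152 + \left(-29 + 75\right) \right)}} = \frac{1}{1 - 179} = \frac{1}{-178} = - \frac{1}{178}$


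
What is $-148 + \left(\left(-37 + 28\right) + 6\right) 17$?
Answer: $-199$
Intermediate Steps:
$-148 + \left(\left(-37 + 28\right) + 6\right) 17 = -148 + \left(-9 + 6\right) 17 = -148 - 51 = -199$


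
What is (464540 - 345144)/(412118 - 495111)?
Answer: -119396/82993 ≈ -1.4386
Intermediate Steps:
(464540 - 345144)/(412118 - 495111) = 119396/(-82993) = 119396*(-1/82993) = -119396/82993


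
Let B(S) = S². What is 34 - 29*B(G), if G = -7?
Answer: -1387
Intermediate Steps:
34 - 29*B(G) = 34 - 29*(-7)² = 34 - 29*49 = 34 - 1421 = -1387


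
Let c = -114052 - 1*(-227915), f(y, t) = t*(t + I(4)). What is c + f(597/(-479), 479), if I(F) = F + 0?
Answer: 345220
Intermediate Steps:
I(F) = F
f(y, t) = t*(4 + t) (f(y, t) = t*(t + 4) = t*(4 + t))
c = 113863 (c = -114052 + 227915 = 113863)
c + f(597/(-479), 479) = 113863 + 479*(4 + 479) = 113863 + 479*483 = 113863 + 231357 = 345220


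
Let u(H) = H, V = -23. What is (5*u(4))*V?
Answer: -460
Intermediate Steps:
(5*u(4))*V = (5*4)*(-23) = 20*(-23) = -460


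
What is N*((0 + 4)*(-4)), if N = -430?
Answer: 6880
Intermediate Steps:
N*((0 + 4)*(-4)) = -430*(0 + 4)*(-4) = -1720*(-4) = -430*(-16) = 6880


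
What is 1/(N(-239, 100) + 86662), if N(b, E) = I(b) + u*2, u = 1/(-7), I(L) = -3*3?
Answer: 7/606569 ≈ 1.1540e-5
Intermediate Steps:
I(L) = -9
u = -⅐ (u = 1*(-⅐) = -⅐ ≈ -0.14286)
N(b, E) = -65/7 (N(b, E) = -9 - ⅐*2 = -9 - 2/7 = -65/7)
1/(N(-239, 100) + 86662) = 1/(-65/7 + 86662) = 1/(606569/7) = 7/606569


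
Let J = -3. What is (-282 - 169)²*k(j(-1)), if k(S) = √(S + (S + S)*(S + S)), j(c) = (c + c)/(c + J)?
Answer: 203401*√6/2 ≈ 2.4911e+5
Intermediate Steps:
j(c) = 2*c/(-3 + c) (j(c) = (c + c)/(c - 3) = (2*c)/(-3 + c) = 2*c/(-3 + c))
k(S) = √(S + 4*S²) (k(S) = √(S + (2*S)*(2*S)) = √(S + 4*S²))
(-282 - 169)²*k(j(-1)) = (-282 - 169)²*√((2*(-1)/(-3 - 1))*(1 + 4*(2*(-1)/(-3 - 1)))) = (-451)²*√((2*(-1)/(-4))*(1 + 4*(2*(-1)/(-4)))) = 203401*√((2*(-1)*(-¼))*(1 + 4*(2*(-1)*(-¼)))) = 203401*√((1 + 4*(½))/2) = 203401*√((1 + 2)/2) = 203401*√((½)*3) = 203401*√(3/2) = 203401*(√6/2) = 203401*√6/2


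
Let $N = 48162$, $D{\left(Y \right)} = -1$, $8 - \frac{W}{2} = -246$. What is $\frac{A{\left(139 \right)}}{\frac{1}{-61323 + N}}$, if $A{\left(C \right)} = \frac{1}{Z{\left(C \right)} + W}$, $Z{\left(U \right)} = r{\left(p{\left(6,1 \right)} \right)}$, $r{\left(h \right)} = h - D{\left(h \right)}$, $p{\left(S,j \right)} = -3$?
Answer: $- \frac{13161}{506} \approx -26.01$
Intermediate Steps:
$W = 508$ ($W = 16 - -492 = 16 + 492 = 508$)
$r{\left(h \right)} = 1 + h$ ($r{\left(h \right)} = h - -1 = h + 1 = 1 + h$)
$Z{\left(U \right)} = -2$ ($Z{\left(U \right)} = 1 - 3 = -2$)
$A{\left(C \right)} = \frac{1}{506}$ ($A{\left(C \right)} = \frac{1}{-2 + 508} = \frac{1}{506}$)
$\frac{A{\left(139 \right)}}{\frac{1}{-61323 + N}} = \frac{1}{506 \frac{1}{-61323 + 48162}} = \frac{1}{506 \frac{1}{-13161}} = \frac{1}{506 \left(- \frac{1}{13161}\right)} = \frac{1}{506} \left(-13161\right) = - \frac{13161}{506}$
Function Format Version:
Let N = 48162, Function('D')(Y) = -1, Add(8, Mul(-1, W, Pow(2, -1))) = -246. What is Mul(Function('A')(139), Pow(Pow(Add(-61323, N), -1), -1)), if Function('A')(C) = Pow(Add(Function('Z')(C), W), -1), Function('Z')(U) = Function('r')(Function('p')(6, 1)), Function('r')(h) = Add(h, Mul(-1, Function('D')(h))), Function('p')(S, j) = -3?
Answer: Rational(-13161, 506) ≈ -26.010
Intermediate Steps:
W = 508 (W = Add(16, Mul(-2, -246)) = Add(16, 492) = 508)
Function('r')(h) = Add(1, h) (Function('r')(h) = Add(h, Mul(-1, -1)) = Add(h, 1) = Add(1, h))
Function('Z')(U) = -2 (Function('Z')(U) = Add(1, -3) = -2)
Function('A')(C) = Rational(1, 506) (Function('A')(C) = Pow(Add(-2, 508), -1) = Pow(506, -1) = Rational(1, 506))
Mul(Function('A')(139), Pow(Pow(Add(-61323, N), -1), -1)) = Mul(Rational(1, 506), Pow(Pow(Add(-61323, 48162), -1), -1)) = Mul(Rational(1, 506), Pow(Pow(-13161, -1), -1)) = Mul(Rational(1, 506), Pow(Rational(-1, 13161), -1)) = Mul(Rational(1, 506), -13161) = Rational(-13161, 506)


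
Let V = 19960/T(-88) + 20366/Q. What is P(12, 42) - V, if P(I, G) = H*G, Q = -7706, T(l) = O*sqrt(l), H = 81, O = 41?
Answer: 13118089/3853 + 4990*I*sqrt(22)/451 ≈ 3404.6 + 51.896*I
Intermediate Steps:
T(l) = 41*sqrt(l)
P(I, G) = 81*G
V = -10183/3853 - 4990*I*sqrt(22)/451 (V = 19960/((41*sqrt(-88))) + 20366/(-7706) = 19960/((41*(2*I*sqrt(22)))) + 20366*(-1/7706) = 19960/((82*I*sqrt(22))) - 10183/3853 = 19960*(-I*sqrt(22)/1804) - 10183/3853 = -4990*I*sqrt(22)/451 - 10183/3853 = -10183/3853 - 4990*I*sqrt(22)/451 ≈ -2.6429 - 51.896*I)
P(12, 42) - V = 81*42 - (-10183/3853 - 4990*I*sqrt(22)/451) = 3402 + (10183/3853 + 4990*I*sqrt(22)/451) = 13118089/3853 + 4990*I*sqrt(22)/451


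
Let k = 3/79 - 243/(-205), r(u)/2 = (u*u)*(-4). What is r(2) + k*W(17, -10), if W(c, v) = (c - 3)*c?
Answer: 4197016/16195 ≈ 259.16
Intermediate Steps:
r(u) = -8*u² (r(u) = 2*((u*u)*(-4)) = 2*(u²*(-4)) = 2*(-4*u²) = -8*u²)
k = 19812/16195 (k = 3*(1/79) - 243*(-1/205) = 3/79 + 243/205 = 19812/16195 ≈ 1.2233)
W(c, v) = c*(-3 + c) (W(c, v) = (-3 + c)*c = c*(-3 + c))
r(2) + k*W(17, -10) = -8*2² + 19812*(17*(-3 + 17))/16195 = -8*4 + 19812*(17*14)/16195 = -32 + (19812/16195)*238 = -32 + 4715256/16195 = 4197016/16195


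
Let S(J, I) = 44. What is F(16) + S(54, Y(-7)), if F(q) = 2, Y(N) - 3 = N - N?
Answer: 46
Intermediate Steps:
Y(N) = 3 (Y(N) = 3 + (N - N) = 3 + 0 = 3)
F(16) + S(54, Y(-7)) = 2 + 44 = 46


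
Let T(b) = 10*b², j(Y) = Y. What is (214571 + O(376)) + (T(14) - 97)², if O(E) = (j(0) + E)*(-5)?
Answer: 3683460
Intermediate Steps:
O(E) = -5*E (O(E) = (0 + E)*(-5) = E*(-5) = -5*E)
(214571 + O(376)) + (T(14) - 97)² = (214571 - 5*376) + (10*14² - 97)² = (214571 - 1880) + (10*196 - 97)² = 212691 + (1960 - 97)² = 212691 + 1863² = 212691 + 3470769 = 3683460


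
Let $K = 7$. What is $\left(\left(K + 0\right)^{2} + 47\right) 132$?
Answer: $12672$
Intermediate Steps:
$\left(\left(K + 0\right)^{2} + 47\right) 132 = \left(\left(7 + 0\right)^{2} + 47\right) 132 = \left(7^{2} + 47\right) 132 = \left(49 + 47\right) 132 = 96 \cdot 132 = 12672$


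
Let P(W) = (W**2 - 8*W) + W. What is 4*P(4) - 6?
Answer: -54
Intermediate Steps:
P(W) = W**2 - 7*W
4*P(4) - 6 = 4*(4*(-7 + 4)) - 6 = 4*(4*(-3)) - 6 = 4*(-12) - 6 = -48 - 6 = -54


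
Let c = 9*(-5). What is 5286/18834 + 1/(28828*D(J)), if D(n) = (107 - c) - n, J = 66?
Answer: 50795009/180982184 ≈ 0.28066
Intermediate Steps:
c = -45
D(n) = 152 - n (D(n) = (107 - 1*(-45)) - n = (107 + 45) - n = 152 - n)
5286/18834 + 1/(28828*D(J)) = 5286/18834 + 1/(28828*(152 - 1*66)) = 5286*(1/18834) + 1/(28828*(152 - 66)) = 881/3139 + (1/28828)/86 = 881/3139 + (1/28828)*(1/86) = 881/3139 + 1/2479208 = 50795009/180982184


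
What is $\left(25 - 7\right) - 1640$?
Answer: $-1622$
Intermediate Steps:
$\left(25 - 7\right) - 1640 = 18 - 1640 = -1622$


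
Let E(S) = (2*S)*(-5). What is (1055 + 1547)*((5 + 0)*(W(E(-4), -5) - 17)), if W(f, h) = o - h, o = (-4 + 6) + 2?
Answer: -104080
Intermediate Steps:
E(S) = -10*S
o = 4 (o = 2 + 2 = 4)
W(f, h) = 4 - h
(1055 + 1547)*((5 + 0)*(W(E(-4), -5) - 17)) = (1055 + 1547)*((5 + 0)*((4 - 1*(-5)) - 17)) = 2602*(5*((4 + 5) - 17)) = 2602*(5*(9 - 17)) = 2602*(5*(-8)) = 2602*(-40) = -104080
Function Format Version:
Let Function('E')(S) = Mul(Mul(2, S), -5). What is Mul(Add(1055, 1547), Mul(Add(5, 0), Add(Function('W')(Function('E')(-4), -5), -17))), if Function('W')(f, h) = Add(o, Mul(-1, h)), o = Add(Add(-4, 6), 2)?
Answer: -104080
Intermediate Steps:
Function('E')(S) = Mul(-10, S)
o = 4 (o = Add(2, 2) = 4)
Function('W')(f, h) = Add(4, Mul(-1, h))
Mul(Add(1055, 1547), Mul(Add(5, 0), Add(Function('W')(Function('E')(-4), -5), -17))) = Mul(Add(1055, 1547), Mul(Add(5, 0), Add(Add(4, Mul(-1, -5)), -17))) = Mul(2602, Mul(5, Add(Add(4, 5), -17))) = Mul(2602, Mul(5, Add(9, -17))) = Mul(2602, Mul(5, -8)) = Mul(2602, -40) = -104080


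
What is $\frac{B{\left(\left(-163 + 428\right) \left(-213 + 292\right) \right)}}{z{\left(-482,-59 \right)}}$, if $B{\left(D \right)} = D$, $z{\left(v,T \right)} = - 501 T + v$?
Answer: $\frac{20935}{29077} \approx 0.71999$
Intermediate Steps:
$z{\left(v,T \right)} = v - 501 T$
$\frac{B{\left(\left(-163 + 428\right) \left(-213 + 292\right) \right)}}{z{\left(-482,-59 \right)}} = \frac{\left(-163 + 428\right) \left(-213 + 292\right)}{-482 - -29559} = \frac{265 \cdot 79}{-482 + 29559} = \frac{20935}{29077}$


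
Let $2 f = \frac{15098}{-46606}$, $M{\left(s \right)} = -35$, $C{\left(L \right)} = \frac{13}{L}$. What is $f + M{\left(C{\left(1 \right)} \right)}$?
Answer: $- \frac{1638759}{46606} \approx -35.162$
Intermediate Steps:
$f = - \frac{7549}{46606}$ ($f = \frac{15098 \frac{1}{-46606}}{2} = \frac{15098 \left(- \frac{1}{46606}\right)}{2} = \frac{1}{2} \left(- \frac{7549}{23303}\right) = - \frac{7549}{46606} \approx -0.16197$)
$f + M{\left(C{\left(1 \right)} \right)} = - \frac{7549}{46606} - 35 = - \frac{1638759}{46606}$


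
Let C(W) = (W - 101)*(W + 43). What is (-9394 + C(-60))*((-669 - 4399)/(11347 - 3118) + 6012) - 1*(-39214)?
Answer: -109661217918/2743 ≈ -3.9979e+7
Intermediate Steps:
C(W) = (-101 + W)*(43 + W)
(-9394 + C(-60))*((-669 - 4399)/(11347 - 3118) + 6012) - 1*(-39214) = (-9394 + (-4343 + (-60)**2 - 58*(-60)))*((-669 - 4399)/(11347 - 3118) + 6012) - 1*(-39214) = (-9394 + (-4343 + 3600 + 3480))*(-5068/8229 + 6012) + 39214 = (-9394 + 2737)*(-5068*1/8229 + 6012) + 39214 = -6657*(-5068/8229 + 6012) + 39214 = -6657*49467680/8229 + 39214 = -109768781920/2743 + 39214 = -109661217918/2743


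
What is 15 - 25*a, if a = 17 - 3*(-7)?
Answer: -935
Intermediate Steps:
a = 38 (a = 17 + 21 = 38)
15 - 25*a = 15 - 25*38 = 15 - 950 = -935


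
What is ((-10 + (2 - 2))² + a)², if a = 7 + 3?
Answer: 12100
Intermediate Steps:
a = 10
((-10 + (2 - 2))² + a)² = ((-10 + (2 - 2))² + 10)² = ((-10 + 0)² + 10)² = ((-10)² + 10)² = (100 + 10)² = 110² = 12100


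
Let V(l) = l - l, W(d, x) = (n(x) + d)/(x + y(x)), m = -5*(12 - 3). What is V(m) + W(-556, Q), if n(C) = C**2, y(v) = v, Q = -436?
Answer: -47385/218 ≈ -217.36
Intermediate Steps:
m = -45 (m = -5*9 = -45)
W(d, x) = (d + x**2)/(2*x) (W(d, x) = (x**2 + d)/(x + x) = (d + x**2)/((2*x)) = (d + x**2)*(1/(2*x)) = (d + x**2)/(2*x))
V(l) = 0
V(m) + W(-556, Q) = 0 + (1/2)*(-556 + (-436)**2)/(-436) = 0 + (1/2)*(-1/436)*(-556 + 190096) = 0 + (1/2)*(-1/436)*189540 = 0 - 47385/218 = -47385/218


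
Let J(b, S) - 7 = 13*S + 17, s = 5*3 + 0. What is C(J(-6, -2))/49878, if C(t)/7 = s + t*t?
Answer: 133/49878 ≈ 0.0026665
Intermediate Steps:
s = 15 (s = 15 + 0 = 15)
J(b, S) = 24 + 13*S (J(b, S) = 7 + (13*S + 17) = 7 + (17 + 13*S) = 24 + 13*S)
C(t) = 105 + 7*t² (C(t) = 7*(15 + t*t) = 7*(15 + t²) = 105 + 7*t²)
C(J(-6, -2))/49878 = (105 + 7*(24 + 13*(-2))²)/49878 = (105 + 7*(24 - 26)²)*(1/49878) = (105 + 7*(-2)²)*(1/49878) = (105 + 7*4)*(1/49878) = (105 + 28)*(1/49878) = 133*(1/49878) = 133/49878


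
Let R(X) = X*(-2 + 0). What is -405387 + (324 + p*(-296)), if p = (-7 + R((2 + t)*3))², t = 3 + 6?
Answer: -1982447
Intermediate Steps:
t = 9
R(X) = -2*X (R(X) = X*(-2) = -2*X)
p = 5329 (p = (-7 - 2*(2 + 9)*3)² = (-7 - 22*3)² = (-7 - 2*33)² = (-7 - 66)² = (-73)² = 5329)
-405387 + (324 + p*(-296)) = -405387 + (324 + 5329*(-296)) = -405387 + (324 - 1577384) = -405387 - 1577060 = -1982447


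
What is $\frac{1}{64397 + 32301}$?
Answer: $\frac{1}{96698} \approx 1.0341 \cdot 10^{-5}$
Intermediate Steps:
$\frac{1}{64397 + 32301} = \frac{1}{96698}$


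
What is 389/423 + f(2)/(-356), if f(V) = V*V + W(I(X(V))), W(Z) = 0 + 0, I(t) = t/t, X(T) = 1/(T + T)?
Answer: 34198/37647 ≈ 0.90839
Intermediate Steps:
X(T) = 1/(2*T)
I(t) = 1
W(Z) = 0
f(V) = V² (f(V) = V*V + 0 = V² + 0 = V²)
389/423 + f(2)/(-356) = 389/423 + 2²/(-356) = 389*(1/423) + 4*(-1/356) = 389/423 - 1/89 = 34198/37647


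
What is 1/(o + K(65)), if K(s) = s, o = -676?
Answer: -1/611 ≈ -0.0016367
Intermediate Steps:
1/(o + K(65)) = 1/(-676 + 65) = 1/(-611) = -1/611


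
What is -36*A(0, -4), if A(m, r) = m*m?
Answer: 0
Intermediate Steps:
A(m, r) = m²
-36*A(0, -4) = -36*0² = -36*0 = 0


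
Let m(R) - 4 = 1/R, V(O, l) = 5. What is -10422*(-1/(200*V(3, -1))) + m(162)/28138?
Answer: 134965441/12949875 ≈ 10.422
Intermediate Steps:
m(R) = 4 + 1/R
-10422*(-1/(200*V(3, -1))) + m(162)/28138 = -10422/(-8*25*5) + (4 + 1/162)/28138 = -10422/((-200*5)) + (4 + 1/162)*(1/28138) = -10422/(-1000) + (649/162)*(1/28138) = -10422*(-1/1000) + 59/414396 = 5211/500 + 59/414396 = 134965441/12949875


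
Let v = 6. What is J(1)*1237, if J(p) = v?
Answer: 7422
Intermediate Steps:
J(p) = 6
J(1)*1237 = 6*1237 = 7422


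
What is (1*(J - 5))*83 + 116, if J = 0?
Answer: -299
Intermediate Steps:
(1*(J - 5))*83 + 116 = (1*(0 - 5))*83 + 116 = (1*(-5))*83 + 116 = -5*83 + 116 = -415 + 116 = -299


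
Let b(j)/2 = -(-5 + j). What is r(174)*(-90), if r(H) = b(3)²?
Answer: -1440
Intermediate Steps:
b(j) = 10 - 2*j (b(j) = 2*(-(-5 + j)) = 2*(5 - j) = 10 - 2*j)
r(H) = 16 (r(H) = (10 - 2*3)² = (10 - 6)² = 4² = 16)
r(174)*(-90) = 16*(-90) = -1440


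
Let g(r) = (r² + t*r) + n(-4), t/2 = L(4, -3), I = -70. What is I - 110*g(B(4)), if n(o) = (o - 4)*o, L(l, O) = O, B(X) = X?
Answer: -2710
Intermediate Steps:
n(o) = o*(-4 + o) (n(o) = (-4 + o)*o = o*(-4 + o))
t = -6 (t = 2*(-3) = -6)
g(r) = 32 + r² - 6*r (g(r) = (r² - 6*r) - 4*(-4 - 4) = (r² - 6*r) - 4*(-8) = (r² - 6*r) + 32 = 32 + r² - 6*r)
I - 110*g(B(4)) = -70 - 110*(32 + 4² - 6*4) = -70 - 110*(32 + 16 - 24) = -70 - 110*24 = -70 - 2640 = -2710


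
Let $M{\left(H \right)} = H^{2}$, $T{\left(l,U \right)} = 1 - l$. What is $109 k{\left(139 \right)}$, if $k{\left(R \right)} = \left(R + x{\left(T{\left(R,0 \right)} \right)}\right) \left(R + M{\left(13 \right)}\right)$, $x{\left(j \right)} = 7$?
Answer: $4901512$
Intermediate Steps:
$k{\left(R \right)} = \left(7 + R\right) \left(169 + R\right)$ ($k{\left(R \right)} = \left(R + 7\right) \left(R + 13^{2}\right) = \left(7 + R\right) \left(R + 169\right) = \left(7 + R\right) \left(169 + R\right)$)
$109 k{\left(139 \right)} = 109 \left(1183 + 139^{2} + 176 \cdot 139\right) = 109 \left(1183 + 19321 + 24464\right) = 109 \cdot 44968 = 4901512$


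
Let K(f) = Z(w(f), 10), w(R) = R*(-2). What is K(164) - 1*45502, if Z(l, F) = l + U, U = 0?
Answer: -45830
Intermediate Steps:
w(R) = -2*R
Z(l, F) = l (Z(l, F) = l + 0 = l)
K(f) = -2*f
K(164) - 1*45502 = -2*164 - 1*45502 = -328 - 45502 = -45830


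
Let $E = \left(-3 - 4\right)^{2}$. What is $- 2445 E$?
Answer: $-119805$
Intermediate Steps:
$E = 49$ ($E = \left(-7\right)^{2} = 49$)
$- 2445 E = \left(-2445\right) 49 = -119805$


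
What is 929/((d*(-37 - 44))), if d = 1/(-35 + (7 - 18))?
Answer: 42734/81 ≈ 527.58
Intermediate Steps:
d = -1/46 (d = 1/(-35 - 11) = 1/(-46) = -1/46 ≈ -0.021739)
929/((d*(-37 - 44))) = 929/((-(-37 - 44)/46)) = 929/((-1/46*(-81))) = 929/(81/46) = 929*(46/81) = 42734/81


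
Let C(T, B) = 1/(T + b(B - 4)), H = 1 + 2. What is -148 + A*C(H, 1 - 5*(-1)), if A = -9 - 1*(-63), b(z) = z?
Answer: -686/5 ≈ -137.20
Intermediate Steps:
H = 3
A = 54 (A = -9 + 63 = 54)
C(T, B) = 1/(-4 + B + T) (C(T, B) = 1/(T + (B - 4)) = 1/(T + (-4 + B)) = 1/(-4 + B + T))
-148 + A*C(H, 1 - 5*(-1)) = -148 + 54/(-4 + (1 - 5*(-1)) + 3) = -148 + 54/(-4 + (1 + 5) + 3) = -148 + 54/(-4 + 6 + 3) = -148 + 54/5 = -686/5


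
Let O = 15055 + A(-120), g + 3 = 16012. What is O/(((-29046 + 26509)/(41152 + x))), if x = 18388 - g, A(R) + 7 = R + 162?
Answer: -656882790/2537 ≈ -2.5892e+5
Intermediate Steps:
g = 16009 (g = -3 + 16012 = 16009)
A(R) = 155 + R (A(R) = -7 + (R + 162) = -7 + (162 + R) = 155 + R)
O = 15090 (O = 15055 + (155 - 120) = 15055 + 35 = 15090)
x = 2379 (x = 18388 - 1*16009 = 18388 - 16009 = 2379)
O/(((-29046 + 26509)/(41152 + x))) = 15090/(((-29046 + 26509)/(41152 + 2379))) = 15090/((-2537/43531)) = 15090/((-2537*1/43531)) = 15090/(-2537/43531) = 15090*(-43531/2537) = -656882790/2537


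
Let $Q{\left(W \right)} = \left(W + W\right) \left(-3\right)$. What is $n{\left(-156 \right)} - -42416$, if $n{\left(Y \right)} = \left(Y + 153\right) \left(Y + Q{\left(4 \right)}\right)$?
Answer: $42956$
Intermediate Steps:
$Q{\left(W \right)} = - 6 W$ ($Q{\left(W \right)} = 2 W \left(-3\right) = - 6 W$)
$n{\left(Y \right)} = \left(-24 + Y\right) \left(153 + Y\right)$ ($n{\left(Y \right)} = \left(Y + 153\right) \left(Y - 24\right) = \left(153 + Y\right) \left(Y - 24\right) = \left(153 + Y\right) \left(-24 + Y\right) = \left(-24 + Y\right) \left(153 + Y\right)$)
$n{\left(-156 \right)} - -42416 = \left(-3672 + \left(-156\right)^{2} + 129 \left(-156\right)\right) - -42416 = \left(-3672 + 24336 - 20124\right) + 42416 = 540 + 42416 = 42956$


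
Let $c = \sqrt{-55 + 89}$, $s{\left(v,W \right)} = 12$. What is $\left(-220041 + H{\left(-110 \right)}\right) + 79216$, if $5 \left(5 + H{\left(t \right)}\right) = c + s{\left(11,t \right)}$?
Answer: $- \frac{704138}{5} + \frac{\sqrt{34}}{5} \approx -1.4083 \cdot 10^{5}$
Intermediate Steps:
$c = \sqrt{34} \approx 5.8309$
$H{\left(t \right)} = - \frac{13}{5} + \frac{\sqrt{34}}{5}$ ($H{\left(t \right)} = -5 + \frac{\sqrt{34} + 12}{5} = -5 + \frac{12 + \sqrt{34}}{5} = -5 + \left(\frac{12}{5} + \frac{\sqrt{34}}{5}\right) = - \frac{13}{5} + \frac{\sqrt{34}}{5}$)
$\left(-220041 + H{\left(-110 \right)}\right) + 79216 = \left(-220041 - \left(\frac{13}{5} - \frac{\sqrt{34}}{5}\right)\right) + 79216 = \left(- \frac{1100218}{5} + \frac{\sqrt{34}}{5}\right) + 79216 = - \frac{704138}{5} + \frac{\sqrt{34}}{5}$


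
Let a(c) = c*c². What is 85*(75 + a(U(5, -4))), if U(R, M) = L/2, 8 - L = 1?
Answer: 80155/8 ≈ 10019.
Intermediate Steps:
L = 7 (L = 8 - 1*1 = 8 - 1 = 7)
U(R, M) = 7/2
a(c) = c³
85*(75 + a(U(5, -4))) = 85*(75 + (7/2)³) = 85*(75 + 343/8) = 85*(943/8) = 80155/8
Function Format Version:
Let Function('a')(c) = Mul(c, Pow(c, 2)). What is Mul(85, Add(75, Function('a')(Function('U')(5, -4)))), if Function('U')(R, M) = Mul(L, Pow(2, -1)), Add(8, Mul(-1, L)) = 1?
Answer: Rational(80155, 8) ≈ 10019.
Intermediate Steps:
L = 7 (L = Add(8, Mul(-1, 1)) = Add(8, -1) = 7)
Function('U')(R, M) = Rational(7, 2) (Function('U')(R, M) = Mul(7, Pow(2, -1)) = Mul(7, Rational(1, 2)) = Rational(7, 2))
Function('a')(c) = Pow(c, 3)
Mul(85, Add(75, Function('a')(Function('U')(5, -4)))) = Mul(85, Add(75, Pow(Rational(7, 2), 3))) = Mul(85, Add(75, Rational(343, 8))) = Mul(85, Rational(943, 8)) = Rational(80155, 8)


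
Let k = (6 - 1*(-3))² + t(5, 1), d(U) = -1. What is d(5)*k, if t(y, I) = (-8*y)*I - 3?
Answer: -38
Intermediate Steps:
t(y, I) = -3 - 8*I*y (t(y, I) = -8*I*y - 3 = -3 - 8*I*y)
k = 38 (k = (6 - 1*(-3))² + (-3 - 8*1*5) = (6 + 3)² + (-3 - 40) = 9² - 43 = 81 - 43 = 38)
d(5)*k = -1*38 = -38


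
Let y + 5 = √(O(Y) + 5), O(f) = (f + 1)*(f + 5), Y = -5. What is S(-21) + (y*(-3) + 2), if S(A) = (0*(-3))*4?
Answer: 17 - 3*√5 ≈ 10.292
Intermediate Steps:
S(A) = 0 (S(A) = 0*4 = 0)
O(f) = (1 + f)*(5 + f)
y = -5 + √5 (y = -5 + √((5 + (-5)² + 6*(-5)) + 5) = -5 + √((5 + 25 - 30) + 5) = -5 + √(0 + 5) = -5 + √5 ≈ -2.7639)
S(-21) + (y*(-3) + 2) = 0 + ((-5 + √5)*(-3) + 2) = 0 + ((15 - 3*√5) + 2) = 0 + (17 - 3*√5) = 17 - 3*√5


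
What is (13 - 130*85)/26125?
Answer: -11037/26125 ≈ -0.42247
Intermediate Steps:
(13 - 130*85)/26125 = (13 - 11050)*(1/26125) = -11037*1/26125 = -11037/26125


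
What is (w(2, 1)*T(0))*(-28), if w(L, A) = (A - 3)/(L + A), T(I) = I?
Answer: 0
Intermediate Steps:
w(L, A) = (-3 + A)/(A + L)
(w(2, 1)*T(0))*(-28) = (((-3 + 1)/(1 + 2))*0)*(-28) = ((-2/3)*0)*(-28) = (((⅓)*(-2))*0)*(-28) = -⅔*0*(-28) = 0*(-28) = 0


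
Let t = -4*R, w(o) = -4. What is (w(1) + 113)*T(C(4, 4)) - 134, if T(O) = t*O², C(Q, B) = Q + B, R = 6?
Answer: -167558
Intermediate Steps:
C(Q, B) = B + Q
t = -24 (t = -4*6 = -24)
T(O) = -24*O²
(w(1) + 113)*T(C(4, 4)) - 134 = (-4 + 113)*(-24*(4 + 4)²) - 134 = 109*(-24*8²) - 134 = 109*(-24*64) - 134 = 109*(-1536) - 134 = -167424 - 134 = -167558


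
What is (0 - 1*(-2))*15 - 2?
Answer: 28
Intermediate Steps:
(0 - 1*(-2))*15 - 2 = (0 + 2)*15 - 2 = 2*15 - 2 = 30 - 2 = 28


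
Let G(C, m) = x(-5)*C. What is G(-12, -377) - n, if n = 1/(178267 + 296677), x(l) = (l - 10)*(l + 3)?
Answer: -170979841/474944 ≈ -360.00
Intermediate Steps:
x(l) = (-10 + l)*(3 + l)
G(C, m) = 30*C (G(C, m) = (-30 + (-5)² - 7*(-5))*C = (-30 + 25 + 35)*C = 30*C)
n = 1/474944 ≈ 2.1055e-6
G(-12, -377) - n = 30*(-12) - 1*1/474944 = -360 - 1/474944 = -170979841/474944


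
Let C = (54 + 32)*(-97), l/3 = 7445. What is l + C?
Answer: 13993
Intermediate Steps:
l = 22335 (l = 3*7445 = 22335)
C = -8342 (C = 86*(-97) = -8342)
l + C = 22335 - 8342 = 13993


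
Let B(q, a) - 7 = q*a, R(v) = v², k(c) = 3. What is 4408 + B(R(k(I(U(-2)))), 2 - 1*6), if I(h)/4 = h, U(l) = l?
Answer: 4379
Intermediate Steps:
I(h) = 4*h
B(q, a) = 7 + a*q (B(q, a) = 7 + q*a = 7 + a*q)
4408 + B(R(k(I(U(-2)))), 2 - 1*6) = 4408 + (7 + (2 - 1*6)*3²) = 4408 + (7 + (2 - 6)*9) = 4408 + (7 - 4*9) = 4408 + (7 - 36) = 4408 - 29 = 4379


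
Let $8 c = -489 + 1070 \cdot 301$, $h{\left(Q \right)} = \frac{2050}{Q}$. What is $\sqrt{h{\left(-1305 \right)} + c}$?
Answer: $\frac{\sqrt{4867902938}}{348} \approx 200.49$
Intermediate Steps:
$c = \frac{321581}{8}$ ($c = \frac{-489 + 1070 \cdot 301}{8} = \frac{-489 + 322070}{8} = \frac{1}{8} \cdot 321581 = \frac{321581}{8} \approx 40198.0$)
$\sqrt{h{\left(-1305 \right)} + c} = \sqrt{\frac{2050}{-1305} + \frac{321581}{8}} = \sqrt{2050 \left(- \frac{1}{1305}\right) + \frac{321581}{8}} = \sqrt{- \frac{410}{261} + \frac{321581}{8}} = \sqrt{\frac{83929361}{2088}} = \frac{\sqrt{4867902938}}{348}$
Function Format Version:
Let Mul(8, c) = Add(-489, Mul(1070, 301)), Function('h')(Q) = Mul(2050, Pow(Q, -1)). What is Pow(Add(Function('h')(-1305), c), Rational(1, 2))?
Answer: Mul(Rational(1, 348), Pow(4867902938, Rational(1, 2))) ≈ 200.49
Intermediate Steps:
c = Rational(321581, 8) (c = Mul(Rational(1, 8), Add(-489, Mul(1070, 301))) = Mul(Rational(1, 8), Add(-489, 322070)) = Mul(Rational(1, 8), 321581) = Rational(321581, 8) ≈ 40198.)
Pow(Add(Function('h')(-1305), c), Rational(1, 2)) = Pow(Add(Mul(2050, Pow(-1305, -1)), Rational(321581, 8)), Rational(1, 2)) = Pow(Add(Mul(2050, Rational(-1, 1305)), Rational(321581, 8)), Rational(1, 2)) = Pow(Add(Rational(-410, 261), Rational(321581, 8)), Rational(1, 2)) = Pow(Rational(83929361, 2088), Rational(1, 2)) = Mul(Rational(1, 348), Pow(4867902938, Rational(1, 2)))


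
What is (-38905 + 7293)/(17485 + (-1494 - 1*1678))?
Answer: -31612/14313 ≈ -2.2086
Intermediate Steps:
(-38905 + 7293)/(17485 + (-1494 - 1*1678)) = -31612/(17485 + (-1494 - 1678)) = -31612/(17485 - 3172) = -31612/14313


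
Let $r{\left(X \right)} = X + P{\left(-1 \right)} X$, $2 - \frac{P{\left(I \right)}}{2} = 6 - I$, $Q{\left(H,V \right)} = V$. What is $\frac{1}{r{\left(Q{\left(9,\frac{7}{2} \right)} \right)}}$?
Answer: $- \frac{2}{63} \approx -0.031746$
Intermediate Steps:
$P{\left(I \right)} = -8 + 2 I$ ($P{\left(I \right)} = 4 - 2 \left(6 - I\right) = 4 + \left(-12 + 2 I\right) = -8 + 2 I$)
$r{\left(X \right)} = - 9 X$ ($r{\left(X \right)} = X + \left(-8 + 2 \left(-1\right)\right) X = X + \left(-8 - 2\right) X = X - 10 X = - 9 X$)
$\frac{1}{r{\left(Q{\left(9,\frac{7}{2} \right)} \right)}} = \frac{1}{\left(-9\right) \frac{7}{2}} = \frac{1}{- \frac{63}{2}} = - \frac{2}{63}$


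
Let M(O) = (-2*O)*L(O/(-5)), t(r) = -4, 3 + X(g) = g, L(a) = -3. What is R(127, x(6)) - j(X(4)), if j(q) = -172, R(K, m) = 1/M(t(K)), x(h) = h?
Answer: 4127/24 ≈ 171.96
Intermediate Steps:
X(g) = -3 + g
M(O) = 6*O (M(O) = -2*O*(-3) = 6*O)
R(K, m) = -1/24 (R(K, m) = 1/(6*(-4)) = 1/(-24) = -1/24)
R(127, x(6)) - j(X(4)) = -1/24 - 1*(-172) = -1/24 + 172 = 4127/24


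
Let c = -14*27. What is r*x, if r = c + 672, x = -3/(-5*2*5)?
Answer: 441/25 ≈ 17.640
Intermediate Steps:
c = -378
x = 3/50 (x = -3/((-10*5)) = -3/(-50) = -3*(-1/50) = 3/50 ≈ 0.060000)
r = 294 (r = -378 + 672 = 294)
r*x = 294*(3/50) = 441/25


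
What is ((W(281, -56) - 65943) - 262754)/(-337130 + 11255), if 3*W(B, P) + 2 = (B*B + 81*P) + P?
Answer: 27628/29625 ≈ 0.93259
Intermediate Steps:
W(B, P) = -⅔ + B²/3 + 82*P/3 (W(B, P) = -⅔ + ((B*B + 81*P) + P)/3 = -⅔ + ((B² + 81*P) + P)/3 = -⅔ + (B² + 82*P)/3 = -⅔ + (B²/3 + 82*P/3) = -⅔ + B²/3 + 82*P/3)
((W(281, -56) - 65943) - 262754)/(-337130 + 11255) = (((-⅔ + (⅓)*281² + (82/3)*(-56)) - 65943) - 262754)/(-337130 + 11255) = (((-⅔ + (⅓)*78961 - 4592/3) - 65943) - 262754)/(-325875) = (((-⅔ + 78961/3 - 4592/3) - 65943) - 262754)*(-1/325875) = ((24789 - 65943) - 262754)*(-1/325875) = (-41154 - 262754)*(-1/325875) = -303908*(-1/325875) = 27628/29625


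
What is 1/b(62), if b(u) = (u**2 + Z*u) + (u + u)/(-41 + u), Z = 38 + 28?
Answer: 21/166780 ≈ 0.00012591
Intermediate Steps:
Z = 66
b(u) = u**2 + 66*u + 2*u/(-41 + u) (b(u) = (u**2 + 66*u) + (u + u)/(-41 + u) = (u**2 + 66*u) + (2*u)/(-41 + u) = (u**2 + 66*u) + 2*u/(-41 + u) = u**2 + 66*u + 2*u/(-41 + u))
1/b(62) = 1/(62*(-2704 + 62**2 + 25*62)/(-41 + 62)) = 1/(62*(-2704 + 3844 + 1550)/21) = 1/(62*(1/21)*2690) = 1/(166780/21) = 21/166780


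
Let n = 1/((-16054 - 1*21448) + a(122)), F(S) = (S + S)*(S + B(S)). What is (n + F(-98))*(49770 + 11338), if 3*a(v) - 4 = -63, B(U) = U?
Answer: 264249143336996/112565 ≈ 2.3475e+9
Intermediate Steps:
F(S) = 4*S² (F(S) = (S + S)*(S + S) = (2*S)*(2*S) = 4*S²)
a(v) = -59/3 (a(v) = 4/3 + (⅓)*(-63) = 4/3 - 21 = -59/3)
n = -3/112565 (n = 1/((-16054 - 1*21448) - 59/3) = 1/((-16054 - 21448) - 59/3) = 1/(-37502 - 59/3) = 1/(-112565/3) = -3/112565 ≈ -2.6651e-5)
(n + F(-98))*(49770 + 11338) = (-3/112565 + 4*(-98)²)*(49770 + 11338) = (-3/112565 + 4*9604)*61108 = (-3/112565 + 38416)*61108 = (4324297037/112565)*61108 = 264249143336996/112565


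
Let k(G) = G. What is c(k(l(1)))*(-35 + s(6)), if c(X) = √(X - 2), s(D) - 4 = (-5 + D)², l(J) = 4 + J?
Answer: -30*√3 ≈ -51.962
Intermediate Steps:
s(D) = 4 + (-5 + D)²
c(X) = √(-2 + X)
c(k(l(1)))*(-35 + s(6)) = √(-2 + (4 + 1))*(-35 + (4 + (-5 + 6)²)) = √(-2 + 5)*(-35 + (4 + 1²)) = √3*(-35 + (4 + 1)) = √3*(-35 + 5) = √3*(-30) = -30*√3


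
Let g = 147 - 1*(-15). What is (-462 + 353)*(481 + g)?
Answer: -70087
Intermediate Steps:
g = 162 (g = 147 + 15 = 162)
(-462 + 353)*(481 + g) = (-462 + 353)*(481 + 162) = -109*643 = -70087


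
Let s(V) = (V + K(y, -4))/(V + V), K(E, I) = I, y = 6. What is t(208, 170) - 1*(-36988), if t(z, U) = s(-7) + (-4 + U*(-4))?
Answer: 508267/14 ≈ 36305.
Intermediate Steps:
s(V) = (-4 + V)/(2*V) (s(V) = (V - 4)/(V + V) = (-4 + V)/((2*V)) = (-4 + V)*(1/(2*V)) = (-4 + V)/(2*V))
t(z, U) = -45/14 - 4*U (t(z, U) = (½)*(-4 - 7)/(-7) + (-4 + U*(-4)) = (½)*(-⅐)*(-11) + (-4 - 4*U) = 11/14 + (-4 - 4*U) = -45/14 - 4*U)
t(208, 170) - 1*(-36988) = (-45/14 - 4*170) - 1*(-36988) = (-45/14 - 680) + 36988 = -9565/14 + 36988 = 508267/14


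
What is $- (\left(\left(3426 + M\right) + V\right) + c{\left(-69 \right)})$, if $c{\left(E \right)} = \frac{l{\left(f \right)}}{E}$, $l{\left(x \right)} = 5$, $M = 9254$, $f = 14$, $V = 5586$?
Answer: $- \frac{1260349}{69} \approx -18266.0$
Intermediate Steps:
$c{\left(E \right)} = \frac{5}{E}$
$- (\left(\left(3426 + M\right) + V\right) + c{\left(-69 \right)}) = - (\left(\left(3426 + 9254\right) + 5586\right) + \frac{5}{-69}) = - (\left(12680 + 5586\right) + 5 \left(- \frac{1}{69}\right)) = - (18266 - \frac{5}{69}) = \left(-1\right) \frac{1260349}{69} = - \frac{1260349}{69}$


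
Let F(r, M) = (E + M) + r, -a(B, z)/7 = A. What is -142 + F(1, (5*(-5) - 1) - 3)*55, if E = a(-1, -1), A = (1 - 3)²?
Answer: -3222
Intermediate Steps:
A = 4 (A = (-2)² = 4)
a(B, z) = -28 (a(B, z) = -7*4 = -28)
E = -28
F(r, M) = -28 + M + r (F(r, M) = (-28 + M) + r = -28 + M + r)
-142 + F(1, (5*(-5) - 1) - 3)*55 = -142 + (-28 + ((5*(-5) - 1) - 3) + 1)*55 = -142 + (-28 + ((-25 - 1) - 3) + 1)*55 = -142 + (-28 + (-26 - 3) + 1)*55 = -142 + (-28 - 29 + 1)*55 = -142 - 56*55 = -142 - 3080 = -3222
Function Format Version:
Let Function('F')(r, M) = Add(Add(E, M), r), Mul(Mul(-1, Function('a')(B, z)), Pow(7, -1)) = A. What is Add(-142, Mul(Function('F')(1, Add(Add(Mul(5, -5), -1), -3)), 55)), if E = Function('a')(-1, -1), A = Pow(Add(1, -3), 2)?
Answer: -3222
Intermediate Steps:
A = 4 (A = Pow(-2, 2) = 4)
Function('a')(B, z) = -28 (Function('a')(B, z) = Mul(-7, 4) = -28)
E = -28
Function('F')(r, M) = Add(-28, M, r) (Function('F')(r, M) = Add(Add(-28, M), r) = Add(-28, M, r))
Add(-142, Mul(Function('F')(1, Add(Add(Mul(5, -5), -1), -3)), 55)) = Add(-142, Mul(Add(-28, Add(Add(Mul(5, -5), -1), -3), 1), 55)) = Add(-142, Mul(Add(-28, Add(Add(-25, -1), -3), 1), 55)) = Add(-142, Mul(Add(-28, Add(-26, -3), 1), 55)) = Add(-142, Mul(Add(-28, -29, 1), 55)) = Add(-142, Mul(-56, 55)) = Add(-142, -3080) = -3222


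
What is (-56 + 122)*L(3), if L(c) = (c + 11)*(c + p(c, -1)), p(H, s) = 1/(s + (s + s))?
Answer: 2464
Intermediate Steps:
p(H, s) = 1/(3*s) (p(H, s) = 1/(s + 2*s) = 1/(3*s))
L(c) = (11 + c)*(-⅓ + c) (L(c) = (c + 11)*(c + (⅓)/(-1)) = (11 + c)*(c + (⅓)*(-1)) = (11 + c)*(c - ⅓) = (11 + c)*(-⅓ + c))
(-56 + 122)*L(3) = (-56 + 122)*(-11/3 + 3² + (32/3)*3) = 66*(-11/3 + 9 + 32) = 66*(112/3) = 2464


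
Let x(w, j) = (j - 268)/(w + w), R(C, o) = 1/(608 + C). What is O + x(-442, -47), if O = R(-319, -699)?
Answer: 5407/15028 ≈ 0.35980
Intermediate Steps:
O = 1/289 (O = 1/(608 - 319) = 1/289 ≈ 0.0034602)
x(w, j) = (-268 + j)/(2*w) (x(w, j) = (-268 + j)/((2*w)) = (-268 + j)*(1/(2*w)) = (-268 + j)/(2*w))
O + x(-442, -47) = 1/289 + (½)*(-268 - 47)/(-442) = 1/289 + (½)*(-1/442)*(-315) = 1/289 + 315/884 = 5407/15028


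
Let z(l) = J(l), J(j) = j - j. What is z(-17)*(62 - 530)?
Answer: 0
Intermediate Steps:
J(j) = 0
z(l) = 0
z(-17)*(62 - 530) = 0*(62 - 530) = 0*(-468) = 0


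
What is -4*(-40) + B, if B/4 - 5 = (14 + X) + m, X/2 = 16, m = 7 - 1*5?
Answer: 372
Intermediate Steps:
m = 2 (m = 7 - 5 = 2)
X = 32 (X = 2*16 = 32)
B = 212 (B = 20 + 4*((14 + 32) + 2) = 20 + 4*(46 + 2) = 20 + 4*48 = 20 + 192 = 212)
-4*(-40) + B = -4*(-40) + 212 = 160 + 212 = 372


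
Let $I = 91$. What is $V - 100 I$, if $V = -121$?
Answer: $-9221$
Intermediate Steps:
$V - 100 I = -121 - 9100 = -9221$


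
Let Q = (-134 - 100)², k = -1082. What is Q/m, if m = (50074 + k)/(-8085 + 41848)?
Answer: 462181707/12248 ≈ 37735.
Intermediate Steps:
Q = 54756 (Q = (-234)² = 54756)
m = 48992/33763 (m = (50074 - 1082)/(-8085 + 41848) = 48992/33763 ≈ 1.4511)
Q/m = 54756/(48992/33763) = 54756*(33763/48992) = 462181707/12248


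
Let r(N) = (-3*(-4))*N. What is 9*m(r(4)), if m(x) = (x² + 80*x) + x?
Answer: 55728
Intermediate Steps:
r(N) = 12*N
m(x) = x² + 81*x
9*m(r(4)) = 9*((12*4)*(81 + 12*4)) = 9*(48*(81 + 48)) = 9*(48*129) = 9*6192 = 55728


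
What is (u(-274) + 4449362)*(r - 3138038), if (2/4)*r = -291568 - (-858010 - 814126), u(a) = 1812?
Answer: -1677656382948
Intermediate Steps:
r = 2761136 (r = 2*(-291568 - (-858010 - 814126)) = 2*(-291568 - 1*(-1672136)) = 2*(-291568 + 1672136) = 2*1380568 = 2761136)
(u(-274) + 4449362)*(r - 3138038) = (1812 + 4449362)*(2761136 - 3138038) = 4451174*(-376902) = -1677656382948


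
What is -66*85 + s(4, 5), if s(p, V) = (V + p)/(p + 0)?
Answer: -22431/4 ≈ -5607.8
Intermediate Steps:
s(p, V) = (V + p)/p
-66*85 + s(4, 5) = -66*85 + (5 + 4)/4 = -5610 + (¼)*9 = -5610 + 9/4 = -22431/4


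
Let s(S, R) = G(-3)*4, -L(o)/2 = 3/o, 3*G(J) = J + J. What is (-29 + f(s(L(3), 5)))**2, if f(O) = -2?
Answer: 961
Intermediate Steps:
G(J) = 2*J/3 (G(J) = (J + J)/3 = (2*J)/3 = 2*J/3)
L(o) = -6/o
s(S, R) = -8 (s(S, R) = ((2/3)*(-3))*4 = -2*4 = -8)
(-29 + f(s(L(3), 5)))**2 = (-29 - 2)**2 = (-31)**2 = 961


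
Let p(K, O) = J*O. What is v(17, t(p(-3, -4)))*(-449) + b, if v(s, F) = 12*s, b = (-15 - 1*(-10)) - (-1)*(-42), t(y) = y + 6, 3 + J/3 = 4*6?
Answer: -91643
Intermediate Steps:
J = 63 (J = -9 + 3*(4*6) = -9 + 3*24 = -9 + 72 = 63)
p(K, O) = 63*O
t(y) = 6 + y
b = -47 (b = (-15 + 10) - 1*42 = -5 - 42 = -47)
v(17, t(p(-3, -4)))*(-449) + b = (12*17)*(-449) - 47 = 204*(-449) - 47 = -91596 - 47 = -91643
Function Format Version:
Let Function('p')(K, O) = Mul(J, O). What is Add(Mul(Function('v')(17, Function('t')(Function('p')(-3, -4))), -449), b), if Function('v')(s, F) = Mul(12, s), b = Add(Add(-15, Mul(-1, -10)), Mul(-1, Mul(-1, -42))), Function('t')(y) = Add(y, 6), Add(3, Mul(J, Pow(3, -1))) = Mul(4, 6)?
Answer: -91643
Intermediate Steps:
J = 63 (J = Add(-9, Mul(3, Mul(4, 6))) = Add(-9, Mul(3, 24)) = Add(-9, 72) = 63)
Function('p')(K, O) = Mul(63, O)
Function('t')(y) = Add(6, y)
b = -47 (b = Add(Add(-15, 10), Mul(-1, 42)) = Add(-5, -42) = -47)
Add(Mul(Function('v')(17, Function('t')(Function('p')(-3, -4))), -449), b) = Add(Mul(Mul(12, 17), -449), -47) = Add(Mul(204, -449), -47) = Add(-91596, -47) = -91643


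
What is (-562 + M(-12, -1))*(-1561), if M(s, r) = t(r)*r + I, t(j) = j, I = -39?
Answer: 936600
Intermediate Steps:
M(s, r) = -39 + r² (M(s, r) = r*r - 39 = r² - 39 = -39 + r²)
(-562 + M(-12, -1))*(-1561) = (-562 + (-39 + (-1)²))*(-1561) = (-562 + (-39 + 1))*(-1561) = (-562 - 38)*(-1561) = -600*(-1561) = 936600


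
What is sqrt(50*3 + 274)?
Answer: 2*sqrt(106) ≈ 20.591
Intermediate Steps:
sqrt(50*3 + 274) = sqrt(150 + 274) = sqrt(424) = 2*sqrt(106)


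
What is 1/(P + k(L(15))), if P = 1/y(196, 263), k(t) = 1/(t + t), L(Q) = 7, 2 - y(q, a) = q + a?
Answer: 6398/443 ≈ 14.442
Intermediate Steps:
y(q, a) = 2 - a - q (y(q, a) = 2 - (q + a) = 2 - (a + q) = 2 + (-a - q) = 2 - a - q)
k(t) = 1/(2*t)
P = -1/457 (P = 1/(2 - 1*263 - 1*196) = 1/(2 - 263 - 196) = 1/(-457) = -1/457 ≈ -0.0021882)
1/(P + k(L(15))) = 1/(-1/457 + (1/2)/7) = 1/(-1/457 + (1/2)*(1/7)) = 1/(-1/457 + 1/14) = 1/(443/6398) = 6398/443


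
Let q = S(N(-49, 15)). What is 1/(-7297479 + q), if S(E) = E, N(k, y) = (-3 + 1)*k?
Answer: -1/7297381 ≈ -1.3704e-7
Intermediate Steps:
N(k, y) = -2*k
q = 98 (q = -2*(-49) = 98)
1/(-7297479 + q) = 1/(-7297479 + 98) = 1/(-7297381) = -1/7297381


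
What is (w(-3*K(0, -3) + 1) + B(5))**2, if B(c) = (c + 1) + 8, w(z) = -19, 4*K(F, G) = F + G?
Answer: 25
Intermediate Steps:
K(F, G) = F/4 + G/4 (K(F, G) = (F + G)/4 = F/4 + G/4)
B(c) = 9 + c (B(c) = (1 + c) + 8 = 9 + c)
(w(-3*K(0, -3) + 1) + B(5))**2 = (-19 + (9 + 5))**2 = (-19 + 14)**2 = (-5)**2 = 25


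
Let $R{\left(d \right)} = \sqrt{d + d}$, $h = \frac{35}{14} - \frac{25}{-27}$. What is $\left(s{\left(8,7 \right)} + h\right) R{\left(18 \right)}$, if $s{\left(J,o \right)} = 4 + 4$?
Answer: $\frac{617}{9} \approx 68.556$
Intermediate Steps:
$s{\left(J,o \right)} = 8$
$h = \frac{185}{54}$ ($h = 35 \cdot \frac{1}{14} - - \frac{25}{27} = \frac{5}{2} + \frac{25}{27} = \frac{185}{54} \approx 3.4259$)
$R{\left(d \right)} = \sqrt{2} \sqrt{d}$ ($R{\left(d \right)} = \sqrt{2 d} = \sqrt{2} \sqrt{d}$)
$\left(s{\left(8,7 \right)} + h\right) R{\left(18 \right)} = \left(8 + \frac{185}{54}\right) \sqrt{2} \sqrt{18} = \frac{617 \sqrt{2} \cdot 3 \sqrt{2}}{54} = \frac{617}{54} \cdot 6 = \frac{617}{9}$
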